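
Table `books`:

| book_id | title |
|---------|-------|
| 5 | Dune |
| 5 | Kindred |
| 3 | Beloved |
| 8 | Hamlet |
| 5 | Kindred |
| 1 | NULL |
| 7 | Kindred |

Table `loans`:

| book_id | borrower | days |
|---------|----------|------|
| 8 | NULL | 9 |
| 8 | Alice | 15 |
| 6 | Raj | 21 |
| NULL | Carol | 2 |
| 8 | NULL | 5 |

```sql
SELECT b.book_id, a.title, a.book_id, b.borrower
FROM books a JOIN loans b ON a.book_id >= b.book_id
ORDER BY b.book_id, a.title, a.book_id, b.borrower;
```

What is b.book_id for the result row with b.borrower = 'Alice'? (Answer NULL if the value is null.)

8

INNER JOIN keeps only pairs where the ON condition holds.
Matching on a.book_id >= b.book_id. A NULL in a compared column never satisfies the condition.
Matched pairs: 5.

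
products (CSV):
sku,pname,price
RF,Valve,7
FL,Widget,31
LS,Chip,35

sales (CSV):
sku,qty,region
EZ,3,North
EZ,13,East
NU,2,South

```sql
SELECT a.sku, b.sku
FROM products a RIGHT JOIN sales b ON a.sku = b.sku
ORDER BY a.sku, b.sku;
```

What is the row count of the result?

RIGHT JOIN keeps every row from `sales`; unmatched rows get NULL for `products`'s columns.
Matching on a.sku = b.sku.
- a[0] sku=RF → no match.
- a[1] sku=FL → no match.
- a[2] sku=LS → no match.
- 3 b row(s) had no a match → kept, a columns NULL.
Total: 0 matched + 3 padded = 3 rows.

3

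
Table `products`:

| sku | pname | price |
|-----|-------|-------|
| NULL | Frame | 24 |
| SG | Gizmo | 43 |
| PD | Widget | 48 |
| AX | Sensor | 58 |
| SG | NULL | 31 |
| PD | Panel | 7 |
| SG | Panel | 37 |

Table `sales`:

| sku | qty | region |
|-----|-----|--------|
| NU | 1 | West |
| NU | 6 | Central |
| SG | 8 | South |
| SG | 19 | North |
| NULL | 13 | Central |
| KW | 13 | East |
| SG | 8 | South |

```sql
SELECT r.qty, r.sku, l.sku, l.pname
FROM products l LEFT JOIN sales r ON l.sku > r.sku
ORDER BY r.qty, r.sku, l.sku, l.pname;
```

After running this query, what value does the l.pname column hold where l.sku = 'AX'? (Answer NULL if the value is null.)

Sensor

LEFT JOIN keeps every row from `products`; unmatched rows get NULL for `sales`'s columns.
Matching on l.sku > r.sku. A NULL in a compared column never satisfies the condition.
- l row (sku=NULL): no match → kept, r columns NULL.
- l row (sku=SG): matches 3 r row(s) → 3 output row(s).
- l row (sku=PD): matches 3 r row(s) → 3 output row(s).
- l row (sku=AX): no match → kept, r columns NULL.
- l row (sku=SG): matches 3 r row(s) → 3 output row(s).
- l row (sku=PD): matches 3 r row(s) → 3 output row(s).
- l row (sku=SG): matches 3 r row(s) → 3 output row(s).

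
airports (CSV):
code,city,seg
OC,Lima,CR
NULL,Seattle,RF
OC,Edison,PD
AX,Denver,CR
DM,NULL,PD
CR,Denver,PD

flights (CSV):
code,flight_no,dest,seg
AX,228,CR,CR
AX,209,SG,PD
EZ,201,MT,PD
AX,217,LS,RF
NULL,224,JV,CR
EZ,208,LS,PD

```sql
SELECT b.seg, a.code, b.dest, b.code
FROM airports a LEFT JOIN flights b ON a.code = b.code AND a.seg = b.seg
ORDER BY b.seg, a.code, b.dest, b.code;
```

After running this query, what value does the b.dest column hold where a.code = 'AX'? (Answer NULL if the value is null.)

CR

LEFT JOIN keeps every row from `airports`; unmatched rows get NULL for `flights`'s columns.
Matching on a.code = b.code AND a.seg = b.seg. A NULL in a compared column never satisfies the condition.
- code=OC, seg=CR: no b row matches, row kept with b columns NULL.
- code=NULL, seg=RF: no b row matches, row kept with b columns NULL.
- code=OC, seg=PD: no b row matches, row kept with b columns NULL.
- code=AX, seg=CR: 1 matching b row(s), so 1 row(s) emitted.
- code=DM, seg=PD: no b row matches, row kept with b columns NULL.
- code=CR, seg=PD: no b row matches, row kept with b columns NULL.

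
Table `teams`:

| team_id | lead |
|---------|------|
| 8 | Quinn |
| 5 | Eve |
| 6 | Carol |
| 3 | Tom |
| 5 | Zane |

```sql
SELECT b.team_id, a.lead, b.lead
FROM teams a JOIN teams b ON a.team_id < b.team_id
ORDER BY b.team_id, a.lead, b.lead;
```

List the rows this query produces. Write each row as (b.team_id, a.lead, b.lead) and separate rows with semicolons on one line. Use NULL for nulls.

INNER JOIN keeps only pairs where the ON condition holds.
Matching on a.team_id < b.team_id.
Matched pairs: 9.

(5, Tom, Eve); (5, Tom, Zane); (6, Eve, Carol); (6, Tom, Carol); (6, Zane, Carol); (8, Carol, Quinn); (8, Eve, Quinn); (8, Tom, Quinn); (8, Zane, Quinn)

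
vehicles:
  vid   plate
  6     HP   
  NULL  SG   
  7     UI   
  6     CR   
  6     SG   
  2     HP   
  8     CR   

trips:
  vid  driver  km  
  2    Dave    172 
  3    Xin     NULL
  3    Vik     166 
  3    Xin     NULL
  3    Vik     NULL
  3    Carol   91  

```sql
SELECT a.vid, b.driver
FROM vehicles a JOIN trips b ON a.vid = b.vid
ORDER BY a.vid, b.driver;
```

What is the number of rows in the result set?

INNER JOIN keeps only pairs where the ON condition holds.
Matching on a.vid = b.vid. A NULL in a compared column never satisfies the condition.
Matched pairs: 1.
Total: 1 rows.

1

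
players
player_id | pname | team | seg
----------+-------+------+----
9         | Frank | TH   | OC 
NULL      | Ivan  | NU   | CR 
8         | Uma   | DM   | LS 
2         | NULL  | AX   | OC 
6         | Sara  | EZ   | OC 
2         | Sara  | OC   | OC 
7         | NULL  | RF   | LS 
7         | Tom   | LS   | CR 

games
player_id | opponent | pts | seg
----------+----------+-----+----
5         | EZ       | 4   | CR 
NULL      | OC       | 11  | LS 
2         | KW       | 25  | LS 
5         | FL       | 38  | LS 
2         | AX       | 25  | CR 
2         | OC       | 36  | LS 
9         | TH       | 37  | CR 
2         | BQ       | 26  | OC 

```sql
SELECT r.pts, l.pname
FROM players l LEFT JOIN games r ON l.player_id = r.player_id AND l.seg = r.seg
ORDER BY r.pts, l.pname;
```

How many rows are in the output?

LEFT JOIN keeps every row from `players`; unmatched rows get NULL for `games`'s columns.
Matching on l.player_id = r.player_id AND l.seg = r.seg. A NULL in a compared column never satisfies the condition.
- l row (player_id=9, seg=OC): no match → kept, r columns NULL.
- l row (player_id=NULL, seg=CR): no match → kept, r columns NULL.
- l row (player_id=8, seg=LS): no match → kept, r columns NULL.
- l row (player_id=2, seg=OC): matches 1 r row(s) → 1 output row(s).
- l row (player_id=6, seg=OC): no match → kept, r columns NULL.
- l row (player_id=2, seg=OC): matches 1 r row(s) → 1 output row(s).
- l row (player_id=7, seg=LS): no match → kept, r columns NULL.
- l row (player_id=7, seg=CR): no match → kept, r columns NULL.
Total: 2 matched + 6 padded = 8 rows.

8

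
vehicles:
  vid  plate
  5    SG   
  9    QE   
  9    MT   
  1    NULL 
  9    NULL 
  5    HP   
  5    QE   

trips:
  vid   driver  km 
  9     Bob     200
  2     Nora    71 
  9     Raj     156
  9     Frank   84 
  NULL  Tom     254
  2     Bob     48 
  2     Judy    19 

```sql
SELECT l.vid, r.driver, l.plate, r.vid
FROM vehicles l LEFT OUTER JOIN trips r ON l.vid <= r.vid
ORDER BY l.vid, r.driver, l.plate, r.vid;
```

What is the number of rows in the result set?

LEFT JOIN keeps every row from `vehicles`; unmatched rows get NULL for `trips`'s columns.
Matching on l.vid <= r.vid. A NULL in a compared column never satisfies the condition.
- vid=5: 3 matching r row(s), so 3 row(s) emitted.
- vid=9: 3 matching r row(s), so 3 row(s) emitted.
- vid=9: 3 matching r row(s), so 3 row(s) emitted.
- vid=1: 6 matching r row(s), so 6 row(s) emitted.
- vid=9: 3 matching r row(s), so 3 row(s) emitted.
- vid=5: 3 matching r row(s), so 3 row(s) emitted.
- vid=5: 3 matching r row(s), so 3 row(s) emitted.
Total: 24 rows.

24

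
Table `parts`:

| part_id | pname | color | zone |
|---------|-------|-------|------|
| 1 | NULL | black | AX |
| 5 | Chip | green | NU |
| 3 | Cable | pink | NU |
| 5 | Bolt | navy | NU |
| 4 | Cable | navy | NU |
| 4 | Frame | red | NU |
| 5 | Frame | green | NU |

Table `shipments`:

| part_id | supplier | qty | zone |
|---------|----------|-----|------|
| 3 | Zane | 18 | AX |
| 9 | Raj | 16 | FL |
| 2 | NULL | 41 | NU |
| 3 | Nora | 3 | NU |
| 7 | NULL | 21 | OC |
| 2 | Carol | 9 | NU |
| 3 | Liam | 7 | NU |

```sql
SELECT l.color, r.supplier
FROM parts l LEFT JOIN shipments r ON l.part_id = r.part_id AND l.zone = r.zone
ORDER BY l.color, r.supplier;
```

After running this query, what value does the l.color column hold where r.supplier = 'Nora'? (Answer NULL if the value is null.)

LEFT JOIN keeps every row from `parts`; unmatched rows get NULL for `shipments`'s columns.
Matching on l.part_id = r.part_id AND l.zone = r.zone.
Matched pairs: 2; unmatched l rows kept: 6.

pink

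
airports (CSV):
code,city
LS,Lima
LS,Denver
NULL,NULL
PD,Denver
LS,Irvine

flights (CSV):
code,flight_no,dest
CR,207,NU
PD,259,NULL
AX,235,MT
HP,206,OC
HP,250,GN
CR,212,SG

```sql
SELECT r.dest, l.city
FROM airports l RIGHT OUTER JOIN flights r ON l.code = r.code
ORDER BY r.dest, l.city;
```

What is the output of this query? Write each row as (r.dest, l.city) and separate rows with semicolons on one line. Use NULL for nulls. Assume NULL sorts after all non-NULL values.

RIGHT JOIN keeps every row from `flights`; unmatched rows get NULL for `airports`'s columns.
Matching on l.code = r.code. A NULL in a compared column never satisfies the condition.
Matched pairs: 1; unmatched r rows kept: 5.

(GN, NULL); (MT, NULL); (NU, NULL); (OC, NULL); (SG, NULL); (NULL, Denver)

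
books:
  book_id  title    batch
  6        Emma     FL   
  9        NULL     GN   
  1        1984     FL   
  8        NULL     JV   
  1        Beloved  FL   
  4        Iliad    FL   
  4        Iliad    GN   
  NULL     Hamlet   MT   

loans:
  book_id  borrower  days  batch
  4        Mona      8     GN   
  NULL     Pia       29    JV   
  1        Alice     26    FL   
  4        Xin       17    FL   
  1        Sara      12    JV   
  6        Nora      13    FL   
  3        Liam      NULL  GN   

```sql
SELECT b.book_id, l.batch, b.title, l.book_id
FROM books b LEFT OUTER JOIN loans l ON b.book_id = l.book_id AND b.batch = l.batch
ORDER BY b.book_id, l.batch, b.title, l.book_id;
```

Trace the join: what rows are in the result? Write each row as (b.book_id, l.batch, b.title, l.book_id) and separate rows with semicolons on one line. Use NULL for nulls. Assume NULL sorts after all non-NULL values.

(1, FL, 1984, 1); (1, FL, Beloved, 1); (4, FL, Iliad, 4); (4, GN, Iliad, 4); (6, FL, Emma, 6); (8, NULL, NULL, NULL); (9, NULL, NULL, NULL); (NULL, NULL, Hamlet, NULL)

LEFT JOIN keeps every row from `books`; unmatched rows get NULL for `loans`'s columns.
Matching on b.book_id = l.book_id AND b.batch = l.batch. A NULL in a compared column never satisfies the condition.
Matched pairs: 5; unmatched b rows kept: 3.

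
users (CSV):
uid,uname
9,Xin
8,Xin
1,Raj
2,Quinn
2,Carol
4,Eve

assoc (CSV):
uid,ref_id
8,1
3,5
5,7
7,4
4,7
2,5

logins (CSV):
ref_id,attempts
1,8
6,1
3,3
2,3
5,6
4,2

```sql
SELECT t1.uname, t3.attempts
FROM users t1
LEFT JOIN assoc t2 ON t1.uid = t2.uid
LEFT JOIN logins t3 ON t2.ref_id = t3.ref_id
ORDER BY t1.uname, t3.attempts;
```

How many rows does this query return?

Evaluate left to right. First `users t1 LEFT JOIN assoc t2` on uid: 6 row(s).
Then LEFT JOIN `logins t3` on ref_id: each of those 6 rows is kept; rows whose t2.ref_id has no match in t3 get NULL for t3's columns.
Result: 6 row(s).

6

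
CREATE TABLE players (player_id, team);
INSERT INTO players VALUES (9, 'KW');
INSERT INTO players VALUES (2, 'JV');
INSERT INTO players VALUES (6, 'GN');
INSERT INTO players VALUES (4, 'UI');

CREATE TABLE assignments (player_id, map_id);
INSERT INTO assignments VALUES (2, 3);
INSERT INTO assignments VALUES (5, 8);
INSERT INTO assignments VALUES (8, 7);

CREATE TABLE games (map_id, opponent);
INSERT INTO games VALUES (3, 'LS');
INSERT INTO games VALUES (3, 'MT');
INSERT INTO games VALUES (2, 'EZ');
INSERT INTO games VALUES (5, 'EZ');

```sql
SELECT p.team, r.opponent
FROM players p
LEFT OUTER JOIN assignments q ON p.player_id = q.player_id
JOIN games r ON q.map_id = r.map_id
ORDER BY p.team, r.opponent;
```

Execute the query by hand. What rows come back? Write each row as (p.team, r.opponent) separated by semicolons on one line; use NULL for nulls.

(JV, LS); (JV, MT)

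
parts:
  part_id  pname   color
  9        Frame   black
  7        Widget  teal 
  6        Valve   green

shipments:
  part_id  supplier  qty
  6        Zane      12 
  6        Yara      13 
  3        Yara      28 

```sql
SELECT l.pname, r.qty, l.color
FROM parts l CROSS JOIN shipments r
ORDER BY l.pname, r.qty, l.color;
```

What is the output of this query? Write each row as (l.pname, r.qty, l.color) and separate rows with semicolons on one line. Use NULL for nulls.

(Frame, 12, black); (Frame, 13, black); (Frame, 28, black); (Valve, 12, green); (Valve, 13, green); (Valve, 28, green); (Widget, 12, teal); (Widget, 13, teal); (Widget, 28, teal)

CROSS JOIN pairs every row of `parts` with every row of `shipments`: 3 × 3 = 9 rows.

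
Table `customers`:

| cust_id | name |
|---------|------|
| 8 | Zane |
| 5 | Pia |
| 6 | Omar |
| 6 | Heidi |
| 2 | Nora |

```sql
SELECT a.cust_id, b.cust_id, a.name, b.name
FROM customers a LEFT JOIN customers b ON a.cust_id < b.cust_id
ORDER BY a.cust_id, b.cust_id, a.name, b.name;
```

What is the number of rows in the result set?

10

LEFT JOIN keeps every row from `customers a`; unmatched rows get NULL for `customers b`'s columns.
Matching on a.cust_id < b.cust_id.
Matched pairs: 9; unmatched a rows kept: 1.
Total: 9 matched + 1 padded = 10 rows.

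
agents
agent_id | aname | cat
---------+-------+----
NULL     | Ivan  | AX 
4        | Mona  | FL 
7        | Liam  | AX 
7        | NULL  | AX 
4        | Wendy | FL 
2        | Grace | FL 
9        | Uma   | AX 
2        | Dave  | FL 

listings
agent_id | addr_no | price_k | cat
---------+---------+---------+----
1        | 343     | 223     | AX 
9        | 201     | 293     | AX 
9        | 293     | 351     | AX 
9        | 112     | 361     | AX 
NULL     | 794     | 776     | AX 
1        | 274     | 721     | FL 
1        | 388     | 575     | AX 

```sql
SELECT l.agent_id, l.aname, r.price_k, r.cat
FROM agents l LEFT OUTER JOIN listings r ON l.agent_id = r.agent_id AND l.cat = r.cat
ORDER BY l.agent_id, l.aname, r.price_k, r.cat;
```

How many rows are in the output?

10

LEFT JOIN keeps every row from `agents`; unmatched rows get NULL for `listings`'s columns.
Matching on l.agent_id = r.agent_id AND l.cat = r.cat. A NULL in a compared column never satisfies the condition.
- l (agent_id=NULL, cat=AX) has no partner → padded with NULL.
- l (agent_id=4, cat=FL) has no partner → padded with NULL.
- l (agent_id=7, cat=AX) has no partner → padded with NULL.
- l (agent_id=7, cat=AX) has no partner → padded with NULL.
- l (agent_id=4, cat=FL) has no partner → padded with NULL.
- l (agent_id=2, cat=FL) has no partner → padded with NULL.
- l (agent_id=9, cat=AX) pairs with 3 row(s) of r.
- l (agent_id=2, cat=FL) has no partner → padded with NULL.
Total: 3 matched + 7 padded = 10 rows.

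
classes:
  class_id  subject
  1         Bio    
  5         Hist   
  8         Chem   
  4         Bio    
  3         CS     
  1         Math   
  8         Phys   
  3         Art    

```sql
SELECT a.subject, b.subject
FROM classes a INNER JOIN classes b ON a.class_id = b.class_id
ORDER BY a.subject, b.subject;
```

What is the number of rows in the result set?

INNER JOIN keeps only pairs where the ON condition holds.
Matching on a.class_id = b.class_id.
- a[0] class_id=1 → 2 match(es) in b → 2 row(s).
- a[1] class_id=5 → 1 match(es) in b → 1 row(s).
- a[2] class_id=8 → 2 match(es) in b → 2 row(s).
- a[3] class_id=4 → 1 match(es) in b → 1 row(s).
- a[4] class_id=3 → 2 match(es) in b → 2 row(s).
- a[5] class_id=1 → 2 match(es) in b → 2 row(s).
- a[6] class_id=8 → 2 match(es) in b → 2 row(s).
- a[7] class_id=3 → 2 match(es) in b → 2 row(s).
Total: 14 rows.

14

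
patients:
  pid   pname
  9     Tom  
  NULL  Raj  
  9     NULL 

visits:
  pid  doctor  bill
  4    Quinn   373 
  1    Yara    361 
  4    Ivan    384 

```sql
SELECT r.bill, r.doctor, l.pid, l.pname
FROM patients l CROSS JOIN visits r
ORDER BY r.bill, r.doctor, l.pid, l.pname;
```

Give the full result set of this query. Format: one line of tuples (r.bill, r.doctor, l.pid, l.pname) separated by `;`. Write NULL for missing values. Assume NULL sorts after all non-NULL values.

CROSS JOIN pairs every row of `patients` with every row of `visits`: 3 × 3 = 9 rows.

(361, Yara, 9, Tom); (361, Yara, 9, NULL); (361, Yara, NULL, Raj); (373, Quinn, 9, Tom); (373, Quinn, 9, NULL); (373, Quinn, NULL, Raj); (384, Ivan, 9, Tom); (384, Ivan, 9, NULL); (384, Ivan, NULL, Raj)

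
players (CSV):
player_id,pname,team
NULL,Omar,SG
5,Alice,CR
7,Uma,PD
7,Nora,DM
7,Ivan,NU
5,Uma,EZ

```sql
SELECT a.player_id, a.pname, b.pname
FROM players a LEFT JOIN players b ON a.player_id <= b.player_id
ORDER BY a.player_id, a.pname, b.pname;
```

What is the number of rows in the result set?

LEFT JOIN keeps every row from `players a`; unmatched rows get NULL for `players b`'s columns.
Matching on a.player_id <= b.player_id. A NULL in a compared column never satisfies the condition.
Matched pairs: 19; unmatched a rows kept: 1.
Total: 19 matched + 1 padded = 20 rows.

20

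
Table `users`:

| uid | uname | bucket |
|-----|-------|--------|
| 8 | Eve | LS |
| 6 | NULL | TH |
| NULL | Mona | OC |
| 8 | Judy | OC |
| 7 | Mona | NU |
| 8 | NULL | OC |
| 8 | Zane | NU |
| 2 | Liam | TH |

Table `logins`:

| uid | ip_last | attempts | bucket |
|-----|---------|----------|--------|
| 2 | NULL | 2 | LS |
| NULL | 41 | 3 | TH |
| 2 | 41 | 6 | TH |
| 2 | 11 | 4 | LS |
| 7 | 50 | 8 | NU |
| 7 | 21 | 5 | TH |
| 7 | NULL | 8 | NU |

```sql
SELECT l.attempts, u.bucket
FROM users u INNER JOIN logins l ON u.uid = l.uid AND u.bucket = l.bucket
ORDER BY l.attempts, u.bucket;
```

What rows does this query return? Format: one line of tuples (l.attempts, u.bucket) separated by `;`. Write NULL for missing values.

INNER JOIN keeps only pairs where the ON condition holds.
Matching on u.uid = l.uid AND u.bucket = l.bucket. A NULL in a compared column never satisfies the condition.
- u row (uid=8, bucket=LS): no match → dropped.
- u row (uid=6, bucket=TH): no match → dropped.
- u row (uid=NULL, bucket=OC): no match → dropped.
- u row (uid=8, bucket=OC): no match → dropped.
- u row (uid=7, bucket=NU): matches 2 l row(s) → 2 output row(s).
- u row (uid=8, bucket=OC): no match → dropped.
- u row (uid=8, bucket=NU): no match → dropped.
- u row (uid=2, bucket=TH): matches 1 l row(s) → 1 output row(s).
After projecting and ordering:
l.attempts | u.bucket
6 | TH
8 | NU
8 | NU

(6, TH); (8, NU); (8, NU)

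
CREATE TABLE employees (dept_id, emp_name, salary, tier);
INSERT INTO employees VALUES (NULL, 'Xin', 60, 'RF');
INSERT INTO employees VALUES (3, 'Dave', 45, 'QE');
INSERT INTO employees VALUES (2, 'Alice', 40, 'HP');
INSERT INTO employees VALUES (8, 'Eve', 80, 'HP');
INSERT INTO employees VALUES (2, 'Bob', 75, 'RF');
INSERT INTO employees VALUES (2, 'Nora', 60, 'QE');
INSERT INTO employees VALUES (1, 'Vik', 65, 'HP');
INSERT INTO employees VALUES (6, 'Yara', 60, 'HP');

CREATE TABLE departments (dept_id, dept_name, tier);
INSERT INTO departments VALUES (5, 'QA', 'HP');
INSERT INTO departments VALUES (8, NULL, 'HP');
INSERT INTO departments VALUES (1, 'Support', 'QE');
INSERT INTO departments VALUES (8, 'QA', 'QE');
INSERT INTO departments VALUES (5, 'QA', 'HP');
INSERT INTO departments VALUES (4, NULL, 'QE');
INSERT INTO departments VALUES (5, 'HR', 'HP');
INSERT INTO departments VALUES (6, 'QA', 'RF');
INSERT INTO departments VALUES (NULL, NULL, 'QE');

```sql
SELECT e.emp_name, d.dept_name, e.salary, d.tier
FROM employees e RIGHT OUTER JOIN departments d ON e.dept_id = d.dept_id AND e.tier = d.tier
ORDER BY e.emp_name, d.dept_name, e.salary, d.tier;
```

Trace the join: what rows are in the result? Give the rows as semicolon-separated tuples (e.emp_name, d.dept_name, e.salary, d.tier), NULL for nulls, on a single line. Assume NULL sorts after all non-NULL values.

(Eve, NULL, 80, HP); (NULL, HR, NULL, HP); (NULL, QA, NULL, HP); (NULL, QA, NULL, HP); (NULL, QA, NULL, QE); (NULL, QA, NULL, RF); (NULL, Support, NULL, QE); (NULL, NULL, NULL, QE); (NULL, NULL, NULL, QE)

RIGHT JOIN keeps every row from `departments`; unmatched rows get NULL for `employees`'s columns.
Matching on e.dept_id = d.dept_id AND e.tier = d.tier. A NULL in a compared column never satisfies the condition.
- e (dept_id=NULL, tier=RF) has no partner in d.
- e (dept_id=3, tier=QE) has no partner in d.
- e (dept_id=2, tier=HP) has no partner in d.
- e (dept_id=8, tier=HP) pairs with 1 row(s) of d.
- e (dept_id=2, tier=RF) has no partner in d.
- e (dept_id=2, tier=QE) has no partner in d.
- e (dept_id=1, tier=HP) has no partner in d.
- e (dept_id=6, tier=HP) has no partner in d.
- plus 8 unmatched d row(s), each kept with NULL e columns.
After projecting and ordering:
e.emp_name | d.dept_name | e.salary | d.tier
Eve | NULL | 80 | HP
NULL | HR | NULL | HP
NULL | QA | NULL | HP
NULL | QA | NULL | HP
NULL | QA | NULL | QE
NULL | QA | NULL | RF
NULL | Support | NULL | QE
NULL | NULL | NULL | QE
NULL | NULL | NULL | QE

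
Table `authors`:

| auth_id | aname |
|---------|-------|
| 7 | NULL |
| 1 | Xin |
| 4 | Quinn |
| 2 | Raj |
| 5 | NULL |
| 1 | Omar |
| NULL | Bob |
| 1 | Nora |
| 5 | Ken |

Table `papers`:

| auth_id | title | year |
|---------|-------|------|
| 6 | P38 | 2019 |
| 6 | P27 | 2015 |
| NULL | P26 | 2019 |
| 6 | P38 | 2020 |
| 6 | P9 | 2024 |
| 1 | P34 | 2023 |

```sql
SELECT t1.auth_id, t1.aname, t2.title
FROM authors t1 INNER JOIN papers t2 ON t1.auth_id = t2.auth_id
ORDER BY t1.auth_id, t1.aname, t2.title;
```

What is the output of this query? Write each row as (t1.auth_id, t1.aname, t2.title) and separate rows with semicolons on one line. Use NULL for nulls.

(1, Nora, P34); (1, Omar, P34); (1, Xin, P34)

INNER JOIN keeps only pairs where the ON condition holds.
Matching on t1.auth_id = t2.auth_id. A NULL in a compared column never satisfies the condition.
- t1 (auth_id=7) has no partner → excluded.
- t1 (auth_id=1) pairs with 1 row(s) of t2.
- t1 (auth_id=4) has no partner → excluded.
- t1 (auth_id=2) has no partner → excluded.
- t1 (auth_id=5) has no partner → excluded.
- t1 (auth_id=1) pairs with 1 row(s) of t2.
- t1 (auth_id=NULL) has no partner → excluded.
- t1 (auth_id=1) pairs with 1 row(s) of t2.
- t1 (auth_id=5) has no partner → excluded.
After projecting and ordering:
t1.auth_id | t1.aname | t2.title
1 | Nora | P34
1 | Omar | P34
1 | Xin | P34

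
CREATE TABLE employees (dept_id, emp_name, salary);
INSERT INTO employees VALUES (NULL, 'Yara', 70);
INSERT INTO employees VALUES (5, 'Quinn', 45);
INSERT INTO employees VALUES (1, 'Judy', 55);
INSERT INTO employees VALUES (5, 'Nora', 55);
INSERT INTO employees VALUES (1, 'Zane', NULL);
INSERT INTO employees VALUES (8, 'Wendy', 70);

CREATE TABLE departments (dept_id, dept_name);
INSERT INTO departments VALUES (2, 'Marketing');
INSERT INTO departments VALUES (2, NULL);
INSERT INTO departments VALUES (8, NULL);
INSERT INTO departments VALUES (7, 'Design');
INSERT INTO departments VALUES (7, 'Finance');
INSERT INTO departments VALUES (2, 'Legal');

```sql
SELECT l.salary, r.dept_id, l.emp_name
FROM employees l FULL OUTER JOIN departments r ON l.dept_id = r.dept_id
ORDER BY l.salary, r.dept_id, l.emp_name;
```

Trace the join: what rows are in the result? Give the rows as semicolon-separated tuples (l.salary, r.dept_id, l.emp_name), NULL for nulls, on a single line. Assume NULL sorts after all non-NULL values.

(45, NULL, Quinn); (55, NULL, Judy); (55, NULL, Nora); (70, 8, Wendy); (70, NULL, Yara); (NULL, 2, NULL); (NULL, 2, NULL); (NULL, 2, NULL); (NULL, 7, NULL); (NULL, 7, NULL); (NULL, NULL, Zane)

FULL OUTER JOIN keeps every row from both sides; unmatched rows get NULL for the other side's columns.
Matching on l.dept_id = r.dept_id. A NULL in a compared column never satisfies the condition.
- l[0] dept_id=NULL → no match; kept with NULLs on the r side.
- l[1] dept_id=5 → no match; kept with NULLs on the r side.
- l[2] dept_id=1 → no match; kept with NULLs on the r side.
- l[3] dept_id=5 → no match; kept with NULLs on the r side.
- l[4] dept_id=1 → no match; kept with NULLs on the r side.
- l[5] dept_id=8 → 1 match(es) in r → 1 row(s).
- 5 row(s) from r found no l partner → padded with NULL.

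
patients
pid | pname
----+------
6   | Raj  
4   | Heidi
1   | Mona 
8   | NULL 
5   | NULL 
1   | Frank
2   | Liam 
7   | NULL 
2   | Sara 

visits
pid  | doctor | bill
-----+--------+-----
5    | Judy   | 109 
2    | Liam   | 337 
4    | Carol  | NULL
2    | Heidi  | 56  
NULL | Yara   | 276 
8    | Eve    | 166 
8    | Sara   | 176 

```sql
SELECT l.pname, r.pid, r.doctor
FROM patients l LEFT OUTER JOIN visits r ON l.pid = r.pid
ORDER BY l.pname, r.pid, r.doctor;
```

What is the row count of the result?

LEFT JOIN keeps every row from `patients`; unmatched rows get NULL for `visits`'s columns.
Matching on l.pid = r.pid. A NULL in a compared column never satisfies the condition.
Matched pairs: 8; unmatched l rows kept: 4.
Total: 8 matched + 4 padded = 12 rows.

12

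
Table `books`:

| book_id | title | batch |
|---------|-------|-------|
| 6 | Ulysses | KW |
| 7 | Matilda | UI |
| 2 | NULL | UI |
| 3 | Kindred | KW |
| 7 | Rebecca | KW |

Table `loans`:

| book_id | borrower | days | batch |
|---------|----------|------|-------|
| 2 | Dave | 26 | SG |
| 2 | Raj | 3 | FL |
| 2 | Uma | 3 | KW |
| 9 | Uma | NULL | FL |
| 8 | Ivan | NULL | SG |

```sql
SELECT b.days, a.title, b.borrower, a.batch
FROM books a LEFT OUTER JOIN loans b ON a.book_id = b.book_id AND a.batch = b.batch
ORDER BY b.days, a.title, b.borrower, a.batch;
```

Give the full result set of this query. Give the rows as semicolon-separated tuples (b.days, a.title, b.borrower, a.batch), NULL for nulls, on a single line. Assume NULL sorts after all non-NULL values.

(NULL, Kindred, NULL, KW); (NULL, Matilda, NULL, UI); (NULL, Rebecca, NULL, KW); (NULL, Ulysses, NULL, KW); (NULL, NULL, NULL, UI)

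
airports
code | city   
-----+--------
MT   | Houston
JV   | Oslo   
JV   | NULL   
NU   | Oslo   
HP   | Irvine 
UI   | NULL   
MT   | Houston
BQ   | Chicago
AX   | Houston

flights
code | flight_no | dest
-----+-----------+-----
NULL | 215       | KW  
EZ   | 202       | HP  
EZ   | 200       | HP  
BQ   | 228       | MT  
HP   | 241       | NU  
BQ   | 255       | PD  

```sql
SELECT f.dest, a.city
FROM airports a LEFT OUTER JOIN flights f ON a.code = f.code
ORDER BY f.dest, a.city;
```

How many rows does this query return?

10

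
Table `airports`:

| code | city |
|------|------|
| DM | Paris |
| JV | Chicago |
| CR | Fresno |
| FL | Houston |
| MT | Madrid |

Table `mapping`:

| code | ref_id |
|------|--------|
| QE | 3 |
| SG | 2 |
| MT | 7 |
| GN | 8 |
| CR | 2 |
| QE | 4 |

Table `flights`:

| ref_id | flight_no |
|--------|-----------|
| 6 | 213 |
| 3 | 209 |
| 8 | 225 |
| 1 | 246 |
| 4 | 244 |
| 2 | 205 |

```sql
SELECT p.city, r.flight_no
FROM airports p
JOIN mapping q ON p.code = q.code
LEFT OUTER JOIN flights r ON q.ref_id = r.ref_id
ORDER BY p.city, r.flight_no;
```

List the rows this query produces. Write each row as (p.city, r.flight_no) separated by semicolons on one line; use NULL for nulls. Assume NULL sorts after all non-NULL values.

(Fresno, 205); (Madrid, NULL)

Step 1 — p INNER JOIN q on code → 2 row(s).
Then LEFT JOIN `flights r` on ref_id: each of those 2 rows is kept; rows whose q.ref_id has no match in r get NULL for r's columns.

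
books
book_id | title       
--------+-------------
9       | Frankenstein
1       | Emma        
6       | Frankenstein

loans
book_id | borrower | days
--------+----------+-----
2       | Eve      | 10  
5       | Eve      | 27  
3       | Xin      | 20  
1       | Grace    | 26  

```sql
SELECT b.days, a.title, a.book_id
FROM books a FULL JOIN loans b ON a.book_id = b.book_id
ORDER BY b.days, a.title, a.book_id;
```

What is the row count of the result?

6

FULL OUTER JOIN keeps every row from both sides; unmatched rows get NULL for the other side's columns.
Matching on a.book_id = b.book_id.
- a row (book_id=9): no match → kept, b columns NULL.
- a row (book_id=1): matches 1 b row(s) → 1 output row(s).
- a row (book_id=6): no match → kept, b columns NULL.
- 3 b row(s) had no a match → kept, a columns NULL.
Total: 1 matched + 5 padded = 6 rows.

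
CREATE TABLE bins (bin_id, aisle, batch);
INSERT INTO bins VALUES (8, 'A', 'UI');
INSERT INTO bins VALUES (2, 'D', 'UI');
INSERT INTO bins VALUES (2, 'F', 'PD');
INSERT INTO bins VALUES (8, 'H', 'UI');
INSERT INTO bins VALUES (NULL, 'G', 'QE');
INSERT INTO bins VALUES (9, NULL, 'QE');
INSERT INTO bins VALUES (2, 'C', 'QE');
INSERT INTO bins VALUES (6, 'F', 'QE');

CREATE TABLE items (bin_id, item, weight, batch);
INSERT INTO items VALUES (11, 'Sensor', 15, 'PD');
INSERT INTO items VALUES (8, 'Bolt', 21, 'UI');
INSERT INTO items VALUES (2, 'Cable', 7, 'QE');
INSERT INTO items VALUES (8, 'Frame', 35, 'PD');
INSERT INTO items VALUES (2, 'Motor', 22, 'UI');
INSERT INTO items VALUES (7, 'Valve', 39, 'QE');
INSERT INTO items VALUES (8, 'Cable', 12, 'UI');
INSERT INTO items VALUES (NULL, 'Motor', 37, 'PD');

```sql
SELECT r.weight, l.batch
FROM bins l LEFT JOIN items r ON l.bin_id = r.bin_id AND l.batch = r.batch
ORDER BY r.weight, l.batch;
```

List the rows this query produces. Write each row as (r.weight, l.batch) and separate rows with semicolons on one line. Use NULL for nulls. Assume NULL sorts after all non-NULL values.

LEFT JOIN keeps every row from `bins`; unmatched rows get NULL for `items`'s columns.
Matching on l.bin_id = r.bin_id AND l.batch = r.batch. A NULL in a compared column never satisfies the condition.
- l row (bin_id=8, batch=UI): matches 2 r row(s) → 2 output row(s).
- l row (bin_id=2, batch=UI): matches 1 r row(s) → 1 output row(s).
- l row (bin_id=2, batch=PD): no match → kept, r columns NULL.
- l row (bin_id=8, batch=UI): matches 2 r row(s) → 2 output row(s).
- l row (bin_id=NULL, batch=QE): no match → kept, r columns NULL.
- l row (bin_id=9, batch=QE): no match → kept, r columns NULL.
- l row (bin_id=2, batch=QE): matches 1 r row(s) → 1 output row(s).
- l row (bin_id=6, batch=QE): no match → kept, r columns NULL.
After projecting and ordering:
r.weight | l.batch
7 | QE
12 | UI
12 | UI
21 | UI
21 | UI
22 | UI
NULL | PD
NULL | QE
NULL | QE
NULL | QE

(7, QE); (12, UI); (12, UI); (21, UI); (21, UI); (22, UI); (NULL, PD); (NULL, QE); (NULL, QE); (NULL, QE)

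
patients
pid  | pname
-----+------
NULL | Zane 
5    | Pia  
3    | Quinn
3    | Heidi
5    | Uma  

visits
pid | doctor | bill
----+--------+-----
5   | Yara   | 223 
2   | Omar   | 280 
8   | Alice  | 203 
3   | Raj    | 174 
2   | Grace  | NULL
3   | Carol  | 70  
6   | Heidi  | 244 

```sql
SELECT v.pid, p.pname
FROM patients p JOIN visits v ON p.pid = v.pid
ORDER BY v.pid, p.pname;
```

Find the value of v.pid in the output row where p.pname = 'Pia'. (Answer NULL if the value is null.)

INNER JOIN keeps only pairs where the ON condition holds.
Matching on p.pid = v.pid. A NULL in a compared column never satisfies the condition.
- p row (pid=NULL): no match → dropped.
- p row (pid=5): matches 1 v row(s) → 1 output row(s).
- p row (pid=3): matches 2 v row(s) → 2 output row(s).
- p row (pid=3): matches 2 v row(s) → 2 output row(s).
- p row (pid=5): matches 1 v row(s) → 1 output row(s).

5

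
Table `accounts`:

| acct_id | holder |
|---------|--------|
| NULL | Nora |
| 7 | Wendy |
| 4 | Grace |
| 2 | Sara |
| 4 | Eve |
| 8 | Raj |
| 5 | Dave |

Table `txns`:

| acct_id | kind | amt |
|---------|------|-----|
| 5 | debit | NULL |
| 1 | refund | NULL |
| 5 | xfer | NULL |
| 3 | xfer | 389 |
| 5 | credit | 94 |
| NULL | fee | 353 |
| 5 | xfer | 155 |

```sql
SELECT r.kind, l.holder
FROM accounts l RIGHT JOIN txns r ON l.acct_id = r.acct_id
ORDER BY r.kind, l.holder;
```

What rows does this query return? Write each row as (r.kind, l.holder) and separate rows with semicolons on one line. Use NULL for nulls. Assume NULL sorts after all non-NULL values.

(credit, Dave); (debit, Dave); (fee, NULL); (refund, NULL); (xfer, Dave); (xfer, Dave); (xfer, NULL)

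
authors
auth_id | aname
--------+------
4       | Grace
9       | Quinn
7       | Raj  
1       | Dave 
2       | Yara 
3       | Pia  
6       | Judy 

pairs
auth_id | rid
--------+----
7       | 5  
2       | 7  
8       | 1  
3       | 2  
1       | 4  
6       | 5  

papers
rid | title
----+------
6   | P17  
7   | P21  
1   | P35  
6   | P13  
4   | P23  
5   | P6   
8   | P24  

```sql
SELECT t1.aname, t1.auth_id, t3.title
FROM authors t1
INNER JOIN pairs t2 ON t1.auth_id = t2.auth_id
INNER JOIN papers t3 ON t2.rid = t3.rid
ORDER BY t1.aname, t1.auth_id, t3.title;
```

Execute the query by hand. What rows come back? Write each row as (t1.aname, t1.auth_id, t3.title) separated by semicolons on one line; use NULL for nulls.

(Dave, 1, P23); (Judy, 6, P6); (Raj, 7, P6); (Yara, 2, P21)

Step 1 — t1 INNER JOIN t2 on auth_id → 5 row(s).
Then INNER JOIN `papers t3` on rid: keep only rows whose t2.rid appears in t3.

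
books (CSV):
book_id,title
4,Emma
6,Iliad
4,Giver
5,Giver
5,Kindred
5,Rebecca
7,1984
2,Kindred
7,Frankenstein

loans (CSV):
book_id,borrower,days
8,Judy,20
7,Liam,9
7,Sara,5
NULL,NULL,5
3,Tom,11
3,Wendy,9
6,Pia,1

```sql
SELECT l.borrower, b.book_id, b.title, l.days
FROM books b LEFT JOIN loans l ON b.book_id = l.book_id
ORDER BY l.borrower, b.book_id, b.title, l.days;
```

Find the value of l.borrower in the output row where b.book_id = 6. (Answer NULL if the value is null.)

Pia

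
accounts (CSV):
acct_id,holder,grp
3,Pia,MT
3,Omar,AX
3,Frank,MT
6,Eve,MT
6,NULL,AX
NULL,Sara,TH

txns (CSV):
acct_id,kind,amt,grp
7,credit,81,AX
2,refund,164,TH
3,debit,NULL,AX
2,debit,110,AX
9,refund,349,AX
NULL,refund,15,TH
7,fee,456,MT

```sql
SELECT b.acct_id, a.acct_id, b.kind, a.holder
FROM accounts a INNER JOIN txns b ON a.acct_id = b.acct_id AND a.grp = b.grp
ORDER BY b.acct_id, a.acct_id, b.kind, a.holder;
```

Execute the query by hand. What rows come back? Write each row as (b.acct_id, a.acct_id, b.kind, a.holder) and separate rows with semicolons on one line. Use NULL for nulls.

INNER JOIN keeps only pairs where the ON condition holds.
Matching on a.acct_id = b.acct_id AND a.grp = b.grp. A NULL in a compared column never satisfies the condition.
- acct_id=3, grp=MT: no matching b row, dropped.
- acct_id=3, grp=AX: 1 matching b row(s), so 1 row(s) emitted.
- acct_id=3, grp=MT: no matching b row, dropped.
- acct_id=6, grp=MT: no matching b row, dropped.
- acct_id=6, grp=AX: no matching b row, dropped.
- acct_id=NULL, grp=TH: no matching b row, dropped.
After projecting and ordering:
b.acct_id | a.acct_id | b.kind | a.holder
3 | 3 | debit | Omar

(3, 3, debit, Omar)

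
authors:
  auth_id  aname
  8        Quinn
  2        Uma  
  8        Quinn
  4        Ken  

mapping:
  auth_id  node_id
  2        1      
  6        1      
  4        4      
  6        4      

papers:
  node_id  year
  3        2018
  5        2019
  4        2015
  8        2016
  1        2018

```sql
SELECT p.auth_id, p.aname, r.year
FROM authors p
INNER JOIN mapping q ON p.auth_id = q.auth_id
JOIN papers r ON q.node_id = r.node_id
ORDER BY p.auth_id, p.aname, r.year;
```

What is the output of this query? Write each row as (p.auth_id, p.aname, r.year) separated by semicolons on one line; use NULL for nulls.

(2, Uma, 2018); (4, Ken, 2015)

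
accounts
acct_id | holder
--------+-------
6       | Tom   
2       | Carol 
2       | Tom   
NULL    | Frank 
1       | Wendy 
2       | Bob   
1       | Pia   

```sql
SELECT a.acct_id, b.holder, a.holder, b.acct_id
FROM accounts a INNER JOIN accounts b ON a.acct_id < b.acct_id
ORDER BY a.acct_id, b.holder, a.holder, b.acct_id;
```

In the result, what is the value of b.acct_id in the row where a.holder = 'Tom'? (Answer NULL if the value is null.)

INNER JOIN keeps only pairs where the ON condition holds.
Matching on a.acct_id < b.acct_id. A NULL in a compared column never satisfies the condition.
Matched pairs: 11.

6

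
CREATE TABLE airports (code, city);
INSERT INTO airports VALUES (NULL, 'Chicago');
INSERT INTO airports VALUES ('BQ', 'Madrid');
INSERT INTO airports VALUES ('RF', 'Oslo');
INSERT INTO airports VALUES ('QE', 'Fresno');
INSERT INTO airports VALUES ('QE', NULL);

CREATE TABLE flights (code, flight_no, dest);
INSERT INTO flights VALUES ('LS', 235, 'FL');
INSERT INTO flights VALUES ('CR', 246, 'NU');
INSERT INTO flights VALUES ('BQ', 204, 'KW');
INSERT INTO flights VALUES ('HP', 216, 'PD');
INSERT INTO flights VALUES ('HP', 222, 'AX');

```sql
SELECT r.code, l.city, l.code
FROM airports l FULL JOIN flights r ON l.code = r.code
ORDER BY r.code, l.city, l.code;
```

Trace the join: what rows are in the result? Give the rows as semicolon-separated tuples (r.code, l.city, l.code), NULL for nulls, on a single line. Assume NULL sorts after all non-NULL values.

FULL OUTER JOIN keeps every row from both sides; unmatched rows get NULL for the other side's columns.
Matching on l.code = r.code. A NULL in a compared column never satisfies the condition.
- l (code=NULL) has no partner → padded with NULL.
- l (code=BQ) pairs with 1 row(s) of r.
- l (code=RF) has no partner → padded with NULL.
- l (code=QE) has no partner → padded with NULL.
- l (code=QE) has no partner → padded with NULL.
- plus 4 unmatched r row(s), each kept with NULL l columns.
After projecting and ordering:
r.code | l.city | l.code
BQ | Madrid | BQ
CR | NULL | NULL
HP | NULL | NULL
HP | NULL | NULL
LS | NULL | NULL
NULL | Chicago | NULL
NULL | Fresno | QE
NULL | Oslo | RF
NULL | NULL | QE

(BQ, Madrid, BQ); (CR, NULL, NULL); (HP, NULL, NULL); (HP, NULL, NULL); (LS, NULL, NULL); (NULL, Chicago, NULL); (NULL, Fresno, QE); (NULL, Oslo, RF); (NULL, NULL, QE)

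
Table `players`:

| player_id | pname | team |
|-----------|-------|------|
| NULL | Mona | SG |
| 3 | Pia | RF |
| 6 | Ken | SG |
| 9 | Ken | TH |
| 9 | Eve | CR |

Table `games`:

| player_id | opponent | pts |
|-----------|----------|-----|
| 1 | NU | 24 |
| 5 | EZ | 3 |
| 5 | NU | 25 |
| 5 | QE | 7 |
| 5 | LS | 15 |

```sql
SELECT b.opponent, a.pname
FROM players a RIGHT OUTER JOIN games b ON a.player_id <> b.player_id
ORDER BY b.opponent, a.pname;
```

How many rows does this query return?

20

RIGHT JOIN keeps every row from `games`; unmatched rows get NULL for `players`'s columns.
Matching on a.player_id <> b.player_id. A NULL in a compared column never satisfies the condition.
- player_id=NULL: no matching b row.
- player_id=3: 5 matching b row(s), so 5 row(s) emitted.
- player_id=6: 5 matching b row(s), so 5 row(s) emitted.
- player_id=9: 5 matching b row(s), so 5 row(s) emitted.
- player_id=9: 5 matching b row(s), so 5 row(s) emitted.
- every b row matched at least one a row.
Total: 20 rows.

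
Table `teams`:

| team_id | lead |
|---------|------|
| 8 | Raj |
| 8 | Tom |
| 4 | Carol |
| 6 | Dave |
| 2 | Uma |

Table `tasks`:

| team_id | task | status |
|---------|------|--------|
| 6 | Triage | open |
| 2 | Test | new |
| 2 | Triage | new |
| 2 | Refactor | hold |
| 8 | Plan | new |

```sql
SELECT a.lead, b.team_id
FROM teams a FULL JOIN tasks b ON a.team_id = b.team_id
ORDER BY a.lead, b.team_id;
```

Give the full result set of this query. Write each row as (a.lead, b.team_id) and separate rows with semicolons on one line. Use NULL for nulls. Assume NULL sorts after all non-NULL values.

(Carol, NULL); (Dave, 6); (Raj, 8); (Tom, 8); (Uma, 2); (Uma, 2); (Uma, 2)

FULL OUTER JOIN keeps every row from both sides; unmatched rows get NULL for the other side's columns.
Matching on a.team_id = b.team_id.
- a[0] team_id=8 → 1 match(es) in b → 1 row(s).
- a[1] team_id=8 → 1 match(es) in b → 1 row(s).
- a[2] team_id=4 → no match; kept with NULLs on the b side.
- a[3] team_id=6 → 1 match(es) in b → 1 row(s).
- a[4] team_id=2 → 3 match(es) in b → 3 row(s).
After projecting and ordering:
a.lead | b.team_id
Carol | NULL
Dave | 6
Raj | 8
Tom | 8
Uma | 2
Uma | 2
Uma | 2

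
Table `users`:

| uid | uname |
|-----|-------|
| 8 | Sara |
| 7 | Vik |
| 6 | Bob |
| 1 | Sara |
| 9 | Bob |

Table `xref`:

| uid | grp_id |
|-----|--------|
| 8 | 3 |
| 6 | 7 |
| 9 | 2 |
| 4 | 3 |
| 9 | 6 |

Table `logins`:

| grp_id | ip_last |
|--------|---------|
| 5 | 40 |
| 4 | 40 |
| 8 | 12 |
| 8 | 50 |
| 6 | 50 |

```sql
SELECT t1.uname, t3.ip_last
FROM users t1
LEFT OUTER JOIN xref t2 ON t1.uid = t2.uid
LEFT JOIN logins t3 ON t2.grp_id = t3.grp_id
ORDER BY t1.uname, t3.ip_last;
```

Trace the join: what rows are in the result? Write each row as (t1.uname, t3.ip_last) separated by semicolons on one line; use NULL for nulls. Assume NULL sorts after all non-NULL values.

Step 1 — t1 LEFT JOIN t2 on uid → 6 row(s).
Then LEFT JOIN `logins t3` on grp_id: each of those 6 rows is kept; rows whose t2.grp_id has no match in t3 get NULL for t3's columns.

(Bob, 50); (Bob, NULL); (Bob, NULL); (Sara, NULL); (Sara, NULL); (Vik, NULL)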